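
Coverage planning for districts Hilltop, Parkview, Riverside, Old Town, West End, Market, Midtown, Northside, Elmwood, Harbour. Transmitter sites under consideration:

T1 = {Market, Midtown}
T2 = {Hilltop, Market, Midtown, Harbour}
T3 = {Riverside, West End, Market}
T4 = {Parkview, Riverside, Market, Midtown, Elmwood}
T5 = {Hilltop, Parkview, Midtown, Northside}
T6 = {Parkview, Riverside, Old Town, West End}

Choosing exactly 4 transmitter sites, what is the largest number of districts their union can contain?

Choosing T2, T4, T5, T6 covers {Hilltop, Parkview, Riverside, Old Town, West End, Market, Midtown, Northside, Elmwood, Harbour} — 10 districts.
That is all 10 districts.

10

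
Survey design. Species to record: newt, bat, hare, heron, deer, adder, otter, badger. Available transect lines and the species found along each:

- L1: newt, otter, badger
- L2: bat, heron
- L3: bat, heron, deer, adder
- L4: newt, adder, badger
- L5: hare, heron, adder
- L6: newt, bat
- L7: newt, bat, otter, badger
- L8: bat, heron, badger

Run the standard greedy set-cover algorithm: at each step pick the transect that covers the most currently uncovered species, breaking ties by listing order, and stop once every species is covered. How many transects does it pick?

Pick 1: L3 covers 4 new species (bat, heron, deer, adder).
Pick 2: L1 covers 3 new species (newt, otter, badger).
Pick 3: L5 covers 1 new species (hare).
Greedy uses 3 transects.

3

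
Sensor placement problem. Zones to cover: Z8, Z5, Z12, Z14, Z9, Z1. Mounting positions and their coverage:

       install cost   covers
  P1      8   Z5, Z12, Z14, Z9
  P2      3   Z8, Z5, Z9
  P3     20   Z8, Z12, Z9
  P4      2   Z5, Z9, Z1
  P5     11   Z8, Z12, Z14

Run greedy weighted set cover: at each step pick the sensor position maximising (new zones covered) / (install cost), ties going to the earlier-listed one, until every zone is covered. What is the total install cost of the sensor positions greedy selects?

Pick 1: P4 adds 3 new (Z5, Z9, Z1) at install cost 2 (ratio 3/2).
Pick 2: P2 adds 1 new (Z8) at install cost 3 (ratio 1/3).
Pick 3: P1 adds 2 new (Z12, Z14) at install cost 8 (ratio 2/8).
Greedy total install cost: 2 + 3 + 8 = 13.

13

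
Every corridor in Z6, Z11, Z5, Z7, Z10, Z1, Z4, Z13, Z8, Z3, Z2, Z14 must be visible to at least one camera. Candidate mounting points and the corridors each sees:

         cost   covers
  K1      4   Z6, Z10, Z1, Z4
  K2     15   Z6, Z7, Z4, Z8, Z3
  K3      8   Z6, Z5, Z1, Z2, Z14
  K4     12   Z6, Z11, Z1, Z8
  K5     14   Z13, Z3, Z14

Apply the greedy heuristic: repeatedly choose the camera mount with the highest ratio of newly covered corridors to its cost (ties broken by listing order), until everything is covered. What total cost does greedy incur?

Pick 1: K1 adds 4 new (Z6, Z10, Z1, Z4) at cost 4 (ratio 4/4).
Pick 2: K3 adds 3 new (Z5, Z2, Z14) at cost 8 (ratio 3/8).
Pick 3: K2 adds 3 new (Z7, Z8, Z3) at cost 15 (ratio 3/15).
Pick 4: K4 adds 1 new (Z11) at cost 12 (ratio 1/12).
Pick 5: K5 adds 1 new (Z13) at cost 14 (ratio 1/14).
Greedy total cost: 4 + 8 + 15 + 12 + 14 = 53.

53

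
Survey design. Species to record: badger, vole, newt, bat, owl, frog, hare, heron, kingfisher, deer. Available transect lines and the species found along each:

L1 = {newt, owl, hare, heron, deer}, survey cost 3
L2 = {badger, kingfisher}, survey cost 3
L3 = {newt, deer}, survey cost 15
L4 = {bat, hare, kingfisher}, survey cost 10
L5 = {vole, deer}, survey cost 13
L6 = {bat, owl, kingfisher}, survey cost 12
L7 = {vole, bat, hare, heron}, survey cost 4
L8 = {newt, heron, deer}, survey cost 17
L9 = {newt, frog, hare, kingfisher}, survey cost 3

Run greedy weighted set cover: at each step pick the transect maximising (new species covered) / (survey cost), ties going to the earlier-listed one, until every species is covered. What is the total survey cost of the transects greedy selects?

13

Pick 1: L1 adds 5 new (newt, owl, hare, heron, deer) at survey cost 3 (ratio 5/3).
Pick 2: L2 adds 2 new (badger, kingfisher) at survey cost 3 (ratio 2/3).
Pick 3: L7 adds 2 new (vole, bat) at survey cost 4 (ratio 2/4).
Pick 4: L9 adds 1 new (frog) at survey cost 3 (ratio 1/3).
Greedy total survey cost: 3 + 3 + 4 + 3 = 13.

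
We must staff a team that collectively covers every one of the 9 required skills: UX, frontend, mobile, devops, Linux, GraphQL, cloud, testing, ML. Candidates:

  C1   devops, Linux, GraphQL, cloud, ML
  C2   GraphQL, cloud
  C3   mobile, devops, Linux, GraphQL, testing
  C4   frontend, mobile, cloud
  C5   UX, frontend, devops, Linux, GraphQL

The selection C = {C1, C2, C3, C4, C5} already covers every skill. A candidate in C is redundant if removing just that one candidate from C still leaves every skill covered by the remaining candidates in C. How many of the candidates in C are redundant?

2

Drop C1: ML uncovered — not redundant.
Drop C2: the rest still cover every skill — redundant.
Drop C3: testing uncovered — not redundant.
Drop C4: the rest still cover every skill — redundant.
Drop C5: UX uncovered — not redundant.
2 redundant: C2, C4.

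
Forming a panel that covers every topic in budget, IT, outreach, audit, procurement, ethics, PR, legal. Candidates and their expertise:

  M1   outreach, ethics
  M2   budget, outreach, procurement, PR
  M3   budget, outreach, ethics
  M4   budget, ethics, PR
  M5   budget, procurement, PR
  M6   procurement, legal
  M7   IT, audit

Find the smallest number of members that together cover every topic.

M1, M2, M6, M7 together cover {budget, IT, outreach, audit, procurement, ethics, PR, legal} — every topic.
No 3 of the 7 members cover everything (all 35 triples fall short), so 4 is minimum.

4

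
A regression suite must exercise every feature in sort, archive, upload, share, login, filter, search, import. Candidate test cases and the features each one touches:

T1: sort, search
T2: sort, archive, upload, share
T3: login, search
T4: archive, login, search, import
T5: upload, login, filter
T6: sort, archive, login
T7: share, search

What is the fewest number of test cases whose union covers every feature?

T2, T4, T5 together cover {sort, archive, upload, share, login, filter, search, import} — every feature.
No 2 of the 7 test cases cover everything (all 21 pairs fall short), so 3 is minimum.

3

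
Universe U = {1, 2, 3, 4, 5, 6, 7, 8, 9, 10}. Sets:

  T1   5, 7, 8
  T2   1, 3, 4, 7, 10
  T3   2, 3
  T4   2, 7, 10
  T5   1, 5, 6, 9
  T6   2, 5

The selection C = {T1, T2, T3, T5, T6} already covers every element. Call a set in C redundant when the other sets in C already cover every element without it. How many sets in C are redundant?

2

Drop T1: 8 uncovered — not redundant.
Drop T2: 4, 10 uncovered — not redundant.
Drop T3: the rest still cover every element — redundant.
Drop T5: 6, 9 uncovered — not redundant.
Drop T6: the rest still cover every element — redundant.
2 redundant: T3, T6.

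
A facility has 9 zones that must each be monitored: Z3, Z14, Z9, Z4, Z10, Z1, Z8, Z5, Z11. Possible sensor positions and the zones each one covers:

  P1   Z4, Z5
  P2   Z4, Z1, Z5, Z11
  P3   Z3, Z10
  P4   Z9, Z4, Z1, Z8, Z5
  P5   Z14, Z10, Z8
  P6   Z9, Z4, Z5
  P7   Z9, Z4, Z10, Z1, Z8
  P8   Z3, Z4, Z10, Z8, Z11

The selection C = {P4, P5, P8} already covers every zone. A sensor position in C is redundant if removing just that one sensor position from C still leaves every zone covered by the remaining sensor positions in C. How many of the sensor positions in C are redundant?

Drop P4: Z9, Z1, Z5 uncovered — not redundant.
Drop P5: Z14 uncovered — not redundant.
Drop P8: Z3, Z11 uncovered — not redundant.
None of the sensor positions in C is redundant.

0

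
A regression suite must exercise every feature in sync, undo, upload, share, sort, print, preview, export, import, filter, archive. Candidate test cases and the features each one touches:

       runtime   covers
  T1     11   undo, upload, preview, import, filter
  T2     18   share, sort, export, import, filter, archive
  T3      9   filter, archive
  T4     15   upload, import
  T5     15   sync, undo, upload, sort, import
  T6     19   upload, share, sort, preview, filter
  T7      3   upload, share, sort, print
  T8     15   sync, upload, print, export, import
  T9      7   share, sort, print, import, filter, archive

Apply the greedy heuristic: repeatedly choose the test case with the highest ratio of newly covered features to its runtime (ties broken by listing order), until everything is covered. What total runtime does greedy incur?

36

Pick 1: T7 adds 4 new (upload, share, sort, print) at runtime 3 (ratio 4/3).
Pick 2: T9 adds 3 new (import, filter, archive) at runtime 7 (ratio 3/7).
Pick 3: T1 adds 2 new (undo, preview) at runtime 11 (ratio 2/11).
Pick 4: T8 adds 2 new (sync, export) at runtime 15 (ratio 2/15).
Greedy total runtime: 3 + 7 + 11 + 15 = 36. (The true optimum is 33, so greedy overshoots here.)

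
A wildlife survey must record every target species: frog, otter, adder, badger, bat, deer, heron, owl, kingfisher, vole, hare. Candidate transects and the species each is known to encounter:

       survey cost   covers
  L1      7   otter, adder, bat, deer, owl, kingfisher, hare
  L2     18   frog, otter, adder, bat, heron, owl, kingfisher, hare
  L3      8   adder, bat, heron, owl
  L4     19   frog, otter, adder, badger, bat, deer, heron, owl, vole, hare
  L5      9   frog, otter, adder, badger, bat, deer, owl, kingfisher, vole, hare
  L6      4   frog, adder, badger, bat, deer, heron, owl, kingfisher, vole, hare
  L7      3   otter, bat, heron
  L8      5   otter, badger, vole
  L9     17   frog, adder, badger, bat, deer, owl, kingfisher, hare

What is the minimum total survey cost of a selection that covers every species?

7

L6, L7 cover every species at survey cost 4 + 3 = 7.
Any cover uses at least 2 transects; among all covering selections none totals below 7.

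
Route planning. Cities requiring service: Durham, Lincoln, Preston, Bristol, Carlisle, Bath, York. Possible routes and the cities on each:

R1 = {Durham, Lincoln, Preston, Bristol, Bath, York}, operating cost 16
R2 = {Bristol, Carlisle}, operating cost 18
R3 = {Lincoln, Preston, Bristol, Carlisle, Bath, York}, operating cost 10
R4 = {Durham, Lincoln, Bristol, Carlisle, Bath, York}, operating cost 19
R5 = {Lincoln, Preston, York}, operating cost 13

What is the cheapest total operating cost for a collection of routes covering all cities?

26

R1, R3 cover every city at operating cost 16 + 10 = 26.
Any cover uses at least 2 routes; among all covering selections none totals below 26.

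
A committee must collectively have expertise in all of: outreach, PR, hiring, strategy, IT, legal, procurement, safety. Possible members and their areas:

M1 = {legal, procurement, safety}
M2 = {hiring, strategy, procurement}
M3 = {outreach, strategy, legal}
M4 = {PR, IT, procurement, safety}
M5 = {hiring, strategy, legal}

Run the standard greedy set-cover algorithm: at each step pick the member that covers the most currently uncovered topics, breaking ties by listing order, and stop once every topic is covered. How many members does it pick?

Pick 1: M4 covers 4 new topics (PR, IT, procurement, safety).
Pick 2: M3 covers 3 new topics (outreach, strategy, legal).
Pick 3: M2 covers 1 new topics (hiring).
Greedy uses 3 members.

3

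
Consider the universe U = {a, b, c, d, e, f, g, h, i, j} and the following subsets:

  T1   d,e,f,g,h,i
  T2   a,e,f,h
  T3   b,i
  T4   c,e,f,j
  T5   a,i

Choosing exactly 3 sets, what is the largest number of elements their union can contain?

9

Choosing T1, T2, T4 covers {a, c, d, e, f, g, h, i, j} — 9 elements.
No choice of 3 sets does better; here b is left uncovered.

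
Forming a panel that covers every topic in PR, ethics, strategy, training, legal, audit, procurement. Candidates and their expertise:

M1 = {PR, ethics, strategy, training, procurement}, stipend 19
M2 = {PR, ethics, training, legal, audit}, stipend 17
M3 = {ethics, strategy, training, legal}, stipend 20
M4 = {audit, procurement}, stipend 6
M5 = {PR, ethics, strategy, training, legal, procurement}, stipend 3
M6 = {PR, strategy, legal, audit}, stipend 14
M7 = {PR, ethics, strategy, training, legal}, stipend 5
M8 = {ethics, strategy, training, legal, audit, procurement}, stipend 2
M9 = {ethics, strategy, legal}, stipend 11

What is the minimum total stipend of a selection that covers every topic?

M5, M8 cover every topic at stipend 3 + 2 = 5.
Any cover uses at least 2 members; among all covering selections none totals below 5.

5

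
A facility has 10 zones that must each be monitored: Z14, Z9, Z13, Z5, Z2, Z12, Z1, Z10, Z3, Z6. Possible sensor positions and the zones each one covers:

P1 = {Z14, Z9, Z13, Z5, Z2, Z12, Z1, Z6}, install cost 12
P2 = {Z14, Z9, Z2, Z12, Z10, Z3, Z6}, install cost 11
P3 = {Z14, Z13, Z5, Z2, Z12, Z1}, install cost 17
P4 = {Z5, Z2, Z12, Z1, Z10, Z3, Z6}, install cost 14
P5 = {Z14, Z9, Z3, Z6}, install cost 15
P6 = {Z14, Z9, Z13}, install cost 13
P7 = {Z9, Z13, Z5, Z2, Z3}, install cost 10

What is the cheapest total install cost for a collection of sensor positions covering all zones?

P1, P2 cover every zone at install cost 12 + 11 = 23.
Any cover uses at least 2 sensor positions; among all covering selections none totals below 23.

23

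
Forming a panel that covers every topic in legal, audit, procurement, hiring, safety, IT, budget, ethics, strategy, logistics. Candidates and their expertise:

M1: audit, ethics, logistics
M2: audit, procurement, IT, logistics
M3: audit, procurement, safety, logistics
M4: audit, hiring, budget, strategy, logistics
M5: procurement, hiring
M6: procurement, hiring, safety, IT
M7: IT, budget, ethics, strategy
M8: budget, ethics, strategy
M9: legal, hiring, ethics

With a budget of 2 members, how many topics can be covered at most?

8

Choosing M3, M7 covers {audit, procurement, safety, IT, budget, ethics, strategy, logistics} — 8 topics.
No choice of 2 members does better; here legal, hiring are left uncovered.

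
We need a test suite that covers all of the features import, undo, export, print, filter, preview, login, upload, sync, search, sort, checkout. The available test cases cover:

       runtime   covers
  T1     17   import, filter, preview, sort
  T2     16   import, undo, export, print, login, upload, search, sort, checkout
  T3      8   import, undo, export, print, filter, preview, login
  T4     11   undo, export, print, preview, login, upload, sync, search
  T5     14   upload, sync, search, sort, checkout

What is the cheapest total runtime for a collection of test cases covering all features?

T3, T5 cover every feature at runtime 8 + 14 = 22.
Any cover uses at least 2 test cases; among all covering selections none totals below 22.

22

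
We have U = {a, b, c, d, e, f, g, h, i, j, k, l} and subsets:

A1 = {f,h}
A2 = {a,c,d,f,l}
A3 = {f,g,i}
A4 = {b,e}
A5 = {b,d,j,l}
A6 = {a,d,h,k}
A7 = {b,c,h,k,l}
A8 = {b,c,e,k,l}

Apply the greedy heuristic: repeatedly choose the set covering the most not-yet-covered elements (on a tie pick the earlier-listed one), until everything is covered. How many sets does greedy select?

Pick 1: A2 covers 5 new elements (a, c, d, f, l).
Pick 2: A7 covers 3 new elements (b, h, k).
Pick 3: A3 covers 2 new elements (g, i).
Pick 4: A4 covers 1 new elements (e).
Pick 5: A5 covers 1 new elements (j).
Greedy uses 5 sets. (The true minimum is 4.)

5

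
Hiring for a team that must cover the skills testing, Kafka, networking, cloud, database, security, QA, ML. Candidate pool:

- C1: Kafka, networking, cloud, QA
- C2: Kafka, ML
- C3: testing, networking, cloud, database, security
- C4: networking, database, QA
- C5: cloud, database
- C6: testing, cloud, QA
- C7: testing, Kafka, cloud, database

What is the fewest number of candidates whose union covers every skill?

C1, C2, C3 together cover {testing, Kafka, networking, cloud, database, security, QA, ML} — every skill.
No 2 of the 7 candidates cover everything (all 21 pairs fall short), so 3 is minimum.

3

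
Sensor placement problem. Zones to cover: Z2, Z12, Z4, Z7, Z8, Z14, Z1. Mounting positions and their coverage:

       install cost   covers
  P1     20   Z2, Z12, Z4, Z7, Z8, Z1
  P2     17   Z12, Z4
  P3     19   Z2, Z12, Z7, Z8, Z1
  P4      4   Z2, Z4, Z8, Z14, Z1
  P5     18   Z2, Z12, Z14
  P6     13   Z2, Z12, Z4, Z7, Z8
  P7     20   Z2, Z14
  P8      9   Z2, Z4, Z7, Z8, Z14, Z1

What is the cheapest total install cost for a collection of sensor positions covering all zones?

P4, P6 cover every zone at install cost 4 + 13 = 17.
Any cover uses at least 2 sensor positions; among all covering selections none totals below 17.

17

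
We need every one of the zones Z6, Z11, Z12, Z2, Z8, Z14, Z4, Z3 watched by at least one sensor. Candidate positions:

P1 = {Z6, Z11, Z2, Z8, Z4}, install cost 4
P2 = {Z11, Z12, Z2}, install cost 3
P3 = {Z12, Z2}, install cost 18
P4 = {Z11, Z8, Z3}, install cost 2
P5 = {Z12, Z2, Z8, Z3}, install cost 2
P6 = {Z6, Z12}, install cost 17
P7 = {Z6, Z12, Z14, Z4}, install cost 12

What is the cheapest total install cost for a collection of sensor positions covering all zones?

P4, P5, P7 cover every zone at install cost 2 + 2 + 12 = 16.
Any cover uses at least 3 sensor positions; among all covering selections none totals below 16.
Greedy by coverage-per-install cost would pick P5, P1, P7 for 18 — worse than the optimum 16.

16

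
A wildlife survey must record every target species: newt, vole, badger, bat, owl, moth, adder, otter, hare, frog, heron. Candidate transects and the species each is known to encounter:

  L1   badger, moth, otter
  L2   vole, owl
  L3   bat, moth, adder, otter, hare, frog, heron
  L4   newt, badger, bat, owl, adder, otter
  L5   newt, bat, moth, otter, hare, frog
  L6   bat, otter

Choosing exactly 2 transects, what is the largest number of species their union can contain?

10

Choosing L3, L4 covers {newt, badger, bat, owl, moth, adder, otter, hare, frog, heron} — 10 species.
No choice of 2 transects does better; here vole is left uncovered.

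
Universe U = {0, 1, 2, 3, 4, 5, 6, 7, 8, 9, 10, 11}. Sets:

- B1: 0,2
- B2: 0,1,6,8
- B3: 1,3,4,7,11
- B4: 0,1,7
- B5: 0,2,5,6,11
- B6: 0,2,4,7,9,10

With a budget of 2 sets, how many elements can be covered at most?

9

Choosing B2, B6 covers {0, 1, 2, 4, 6, 7, 8, 9, 10} — 9 elements.
No choice of 2 sets does better; here 3, 5, 11 are left uncovered.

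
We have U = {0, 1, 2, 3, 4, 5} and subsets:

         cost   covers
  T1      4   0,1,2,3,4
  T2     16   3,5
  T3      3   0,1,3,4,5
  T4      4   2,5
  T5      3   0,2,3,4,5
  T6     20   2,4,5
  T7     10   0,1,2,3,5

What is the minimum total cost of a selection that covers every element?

6

T3, T5 cover every element at cost 3 + 3 = 6.
Any cover uses at least 2 sets; among all covering selections none totals below 6.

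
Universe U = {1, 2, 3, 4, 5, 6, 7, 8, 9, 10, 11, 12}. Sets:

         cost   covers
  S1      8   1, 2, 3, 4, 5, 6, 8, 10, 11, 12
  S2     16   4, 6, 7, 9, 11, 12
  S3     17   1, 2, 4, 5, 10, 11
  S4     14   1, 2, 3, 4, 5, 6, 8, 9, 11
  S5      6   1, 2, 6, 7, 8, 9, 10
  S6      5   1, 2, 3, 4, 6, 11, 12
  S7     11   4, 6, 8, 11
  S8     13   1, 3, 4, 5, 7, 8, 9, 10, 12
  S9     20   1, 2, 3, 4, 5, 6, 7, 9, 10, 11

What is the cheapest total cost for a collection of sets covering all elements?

14

S1, S5 cover every element at cost 8 + 6 = 14.
Any cover uses at least 2 sets; among all covering selections none totals below 14.
Greedy by coverage-per-cost would pick S6, S5, S1 for 19 — worse than the optimum 14.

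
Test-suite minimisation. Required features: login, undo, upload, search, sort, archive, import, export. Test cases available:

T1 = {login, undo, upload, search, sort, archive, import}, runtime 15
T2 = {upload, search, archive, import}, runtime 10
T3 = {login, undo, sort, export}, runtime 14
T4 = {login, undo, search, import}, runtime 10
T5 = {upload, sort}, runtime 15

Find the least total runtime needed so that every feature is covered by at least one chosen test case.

24

T2, T3 cover every feature at runtime 10 + 14 = 24.
Any cover uses at least 2 test cases; among all covering selections none totals below 24.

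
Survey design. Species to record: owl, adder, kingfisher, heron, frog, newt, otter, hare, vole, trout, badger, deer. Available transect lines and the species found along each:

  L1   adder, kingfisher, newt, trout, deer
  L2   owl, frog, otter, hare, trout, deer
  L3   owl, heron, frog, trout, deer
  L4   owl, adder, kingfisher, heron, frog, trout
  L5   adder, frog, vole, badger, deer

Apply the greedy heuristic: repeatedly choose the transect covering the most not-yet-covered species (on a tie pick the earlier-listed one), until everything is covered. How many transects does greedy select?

4

Pick 1: L2 covers 6 new species (owl, frog, otter, hare, trout, deer).
Pick 2: L1 covers 3 new species (adder, kingfisher, newt).
Pick 3: L5 covers 2 new species (vole, badger).
Pick 4: L3 covers 1 new species (heron).
Greedy uses 4 transects.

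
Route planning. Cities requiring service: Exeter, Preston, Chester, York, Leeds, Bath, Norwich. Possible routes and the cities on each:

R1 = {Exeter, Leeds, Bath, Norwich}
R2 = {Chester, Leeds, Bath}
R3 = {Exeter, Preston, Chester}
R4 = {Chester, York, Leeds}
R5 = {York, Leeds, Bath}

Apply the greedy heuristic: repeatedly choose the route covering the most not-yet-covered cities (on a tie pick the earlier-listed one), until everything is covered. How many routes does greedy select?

Pick 1: R1 covers 4 new cities (Exeter, Leeds, Bath, Norwich).
Pick 2: R3 covers 2 new cities (Preston, Chester).
Pick 3: R4 covers 1 new cities (York).
Greedy uses 3 routes.

3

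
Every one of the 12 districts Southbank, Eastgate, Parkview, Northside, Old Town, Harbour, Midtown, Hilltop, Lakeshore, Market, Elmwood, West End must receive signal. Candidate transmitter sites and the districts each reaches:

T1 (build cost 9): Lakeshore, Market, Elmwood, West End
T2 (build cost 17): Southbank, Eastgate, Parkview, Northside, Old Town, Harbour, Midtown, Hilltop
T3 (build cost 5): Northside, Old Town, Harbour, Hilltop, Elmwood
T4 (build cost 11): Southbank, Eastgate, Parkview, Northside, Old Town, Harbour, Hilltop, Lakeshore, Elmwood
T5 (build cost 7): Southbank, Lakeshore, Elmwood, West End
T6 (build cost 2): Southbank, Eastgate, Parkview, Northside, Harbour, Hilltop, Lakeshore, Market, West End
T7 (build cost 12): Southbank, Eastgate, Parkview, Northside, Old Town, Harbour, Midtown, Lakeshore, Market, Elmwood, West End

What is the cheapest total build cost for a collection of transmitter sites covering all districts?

14

T6, T7 cover every district at build cost 2 + 12 = 14.
Any cover uses at least 2 transmitter sites; among all covering selections none totals below 14.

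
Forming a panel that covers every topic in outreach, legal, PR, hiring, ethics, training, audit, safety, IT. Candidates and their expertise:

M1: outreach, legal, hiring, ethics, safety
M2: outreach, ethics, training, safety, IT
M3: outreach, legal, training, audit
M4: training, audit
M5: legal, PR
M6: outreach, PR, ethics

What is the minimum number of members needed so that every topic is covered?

4

M1, M2, M3, M5 together cover {outreach, legal, PR, hiring, ethics, training, audit, safety, IT} — every topic.
No 3 of the 6 members cover everything (all 20 triples fall short), so 4 is minimum.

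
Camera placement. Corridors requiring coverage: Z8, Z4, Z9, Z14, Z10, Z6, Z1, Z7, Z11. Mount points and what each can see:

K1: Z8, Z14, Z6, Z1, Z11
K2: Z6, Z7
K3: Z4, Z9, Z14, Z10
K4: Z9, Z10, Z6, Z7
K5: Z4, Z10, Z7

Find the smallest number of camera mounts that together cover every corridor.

3

K1, K2, K3 together cover {Z8, Z4, Z9, Z14, Z10, Z6, Z1, Z7, Z11} — every corridor.
No 2 of the 5 camera mounts cover everything (all 10 pairs fall short), so 3 is minimum.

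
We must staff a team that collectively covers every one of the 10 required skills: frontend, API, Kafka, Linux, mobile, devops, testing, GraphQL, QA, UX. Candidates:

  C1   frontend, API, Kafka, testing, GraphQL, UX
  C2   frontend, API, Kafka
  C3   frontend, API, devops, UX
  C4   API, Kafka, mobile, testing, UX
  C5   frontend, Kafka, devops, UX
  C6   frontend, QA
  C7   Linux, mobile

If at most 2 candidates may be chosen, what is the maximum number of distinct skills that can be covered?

8

Choosing C1, C7 covers {frontend, API, Kafka, Linux, mobile, testing, GraphQL, UX} — 8 skills.
No choice of 2 candidates does better; here devops, QA are left uncovered.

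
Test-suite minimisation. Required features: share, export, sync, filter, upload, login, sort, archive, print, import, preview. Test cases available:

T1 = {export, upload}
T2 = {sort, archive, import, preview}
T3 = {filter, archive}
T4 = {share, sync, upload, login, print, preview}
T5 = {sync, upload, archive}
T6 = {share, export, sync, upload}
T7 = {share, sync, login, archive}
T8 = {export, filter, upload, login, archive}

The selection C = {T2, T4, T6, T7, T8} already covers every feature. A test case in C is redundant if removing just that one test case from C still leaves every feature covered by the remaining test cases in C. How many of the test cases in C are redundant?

2

Drop T2: sort, import uncovered — not redundant.
Drop T4: print uncovered — not redundant.
Drop T6: the rest still cover every feature — redundant.
Drop T7: the rest still cover every feature — redundant.
Drop T8: filter uncovered — not redundant.
2 redundant: T6, T7.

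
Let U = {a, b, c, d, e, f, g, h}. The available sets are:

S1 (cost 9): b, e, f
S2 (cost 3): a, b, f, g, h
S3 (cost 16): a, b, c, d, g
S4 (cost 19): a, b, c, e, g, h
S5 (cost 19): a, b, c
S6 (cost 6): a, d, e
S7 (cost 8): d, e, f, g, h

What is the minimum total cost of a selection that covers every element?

S3, S7 cover every element at cost 16 + 8 = 24.
Any cover uses at least 2 sets; among all covering selections none totals below 24.
Greedy by coverage-per-cost would pick S2, S6, S3 for 25 — worse than the optimum 24.

24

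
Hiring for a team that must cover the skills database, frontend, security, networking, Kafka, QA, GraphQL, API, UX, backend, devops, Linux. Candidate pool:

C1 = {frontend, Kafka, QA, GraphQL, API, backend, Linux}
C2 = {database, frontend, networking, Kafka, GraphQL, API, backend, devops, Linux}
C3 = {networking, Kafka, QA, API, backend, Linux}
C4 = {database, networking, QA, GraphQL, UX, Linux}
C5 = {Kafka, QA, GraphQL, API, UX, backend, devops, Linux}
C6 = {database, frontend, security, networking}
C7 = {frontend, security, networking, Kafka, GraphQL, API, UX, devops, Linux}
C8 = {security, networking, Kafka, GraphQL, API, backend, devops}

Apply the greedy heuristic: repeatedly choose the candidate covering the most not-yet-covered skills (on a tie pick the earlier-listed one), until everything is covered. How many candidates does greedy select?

3

Pick 1: C2 covers 9 new skills (database, frontend, networking, Kafka, GraphQL, API, backend, devops, Linux).
Pick 2: C4 covers 2 new skills (QA, UX).
Pick 3: C6 covers 1 new skills (security).
Greedy uses 3 candidates. (The true minimum is 2.)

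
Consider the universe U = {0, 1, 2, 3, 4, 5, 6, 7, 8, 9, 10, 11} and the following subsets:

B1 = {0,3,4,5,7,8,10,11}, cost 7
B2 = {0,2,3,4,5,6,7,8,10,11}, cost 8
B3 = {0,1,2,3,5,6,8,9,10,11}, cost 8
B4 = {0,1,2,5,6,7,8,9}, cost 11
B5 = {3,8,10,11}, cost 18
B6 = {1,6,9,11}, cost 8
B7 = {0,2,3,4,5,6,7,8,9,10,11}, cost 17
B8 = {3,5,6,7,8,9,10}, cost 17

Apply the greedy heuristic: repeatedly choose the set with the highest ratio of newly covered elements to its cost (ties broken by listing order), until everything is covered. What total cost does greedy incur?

Pick 1: B2 adds 10 new (0, 2, 3, 4, 5, 6, 7, 8, 10, 11) at cost 8 (ratio 10/8).
Pick 2: B3 adds 2 new (1, 9) at cost 8 (ratio 2/8).
Greedy total cost: 8 + 8 = 16. (The true optimum is 15, so greedy overshoots here.)

16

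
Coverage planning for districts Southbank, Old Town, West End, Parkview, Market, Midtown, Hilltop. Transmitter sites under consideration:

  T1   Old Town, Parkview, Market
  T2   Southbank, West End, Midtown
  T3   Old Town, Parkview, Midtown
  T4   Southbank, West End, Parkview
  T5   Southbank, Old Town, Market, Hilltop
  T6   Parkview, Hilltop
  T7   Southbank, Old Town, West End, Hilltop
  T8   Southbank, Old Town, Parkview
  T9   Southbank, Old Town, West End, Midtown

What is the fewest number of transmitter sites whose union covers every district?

T1, T2, T5 together cover {Southbank, Old Town, West End, Parkview, Market, Midtown, Hilltop} — every district.
No 2 of the 9 transmitter sites cover everything (all 36 pairs fall short), so 3 is minimum.

3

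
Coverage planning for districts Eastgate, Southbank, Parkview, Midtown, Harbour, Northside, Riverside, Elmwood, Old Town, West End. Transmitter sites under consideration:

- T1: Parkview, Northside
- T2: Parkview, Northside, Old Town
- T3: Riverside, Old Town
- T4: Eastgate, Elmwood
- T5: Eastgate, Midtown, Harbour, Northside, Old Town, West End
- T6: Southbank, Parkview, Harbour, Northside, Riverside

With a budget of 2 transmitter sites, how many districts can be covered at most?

9

Choosing T5, T6 covers {Eastgate, Southbank, Parkview, Midtown, Harbour, Northside, Riverside, Old Town, West End} — 9 districts.
No choice of 2 transmitter sites does better; here Elmwood is left uncovered.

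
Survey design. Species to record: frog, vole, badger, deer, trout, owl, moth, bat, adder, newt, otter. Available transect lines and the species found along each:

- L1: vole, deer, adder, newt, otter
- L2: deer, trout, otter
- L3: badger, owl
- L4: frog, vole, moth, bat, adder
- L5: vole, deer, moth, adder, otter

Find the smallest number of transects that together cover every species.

L1, L2, L3, L4 together cover {frog, vole, badger, deer, trout, owl, moth, bat, adder, newt, otter} — every species.
No 3 of the 5 transects cover everything (all 10 triples fall short), so 4 is minimum.

4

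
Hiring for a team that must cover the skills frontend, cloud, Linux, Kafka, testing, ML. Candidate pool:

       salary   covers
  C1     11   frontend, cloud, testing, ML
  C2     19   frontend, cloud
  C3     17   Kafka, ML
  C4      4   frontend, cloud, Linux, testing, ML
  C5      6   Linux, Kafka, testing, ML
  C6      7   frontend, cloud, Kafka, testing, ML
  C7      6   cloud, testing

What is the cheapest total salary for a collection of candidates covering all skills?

10

C4, C5 cover every skill at salary 4 + 6 = 10.
Any cover uses at least 2 candidates; among all covering selections none totals below 10.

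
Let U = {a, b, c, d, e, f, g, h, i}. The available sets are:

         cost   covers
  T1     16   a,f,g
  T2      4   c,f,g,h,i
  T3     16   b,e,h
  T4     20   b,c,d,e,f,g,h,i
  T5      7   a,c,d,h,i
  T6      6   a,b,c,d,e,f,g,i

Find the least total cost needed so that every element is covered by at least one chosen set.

10

T2, T6 cover every element at cost 4 + 6 = 10.
Any cover uses at least 2 sets; among all covering selections none totals below 10.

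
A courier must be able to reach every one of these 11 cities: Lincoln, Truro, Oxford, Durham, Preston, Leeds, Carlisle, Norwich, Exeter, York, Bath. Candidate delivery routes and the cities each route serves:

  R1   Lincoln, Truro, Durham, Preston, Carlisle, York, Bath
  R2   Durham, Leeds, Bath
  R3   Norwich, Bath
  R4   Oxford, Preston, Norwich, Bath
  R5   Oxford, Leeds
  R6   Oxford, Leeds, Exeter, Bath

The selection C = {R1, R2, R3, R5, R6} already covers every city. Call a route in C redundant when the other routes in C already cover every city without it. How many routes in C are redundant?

2

Drop R1: Lincoln, Truro, Preston, Carlisle, … uncovered — not redundant.
Drop R2: the rest still cover every city — redundant.
Drop R3: Norwich uncovered — not redundant.
Drop R5: the rest still cover every city — redundant.
Drop R6: Exeter uncovered — not redundant.
2 redundant: R2, R5.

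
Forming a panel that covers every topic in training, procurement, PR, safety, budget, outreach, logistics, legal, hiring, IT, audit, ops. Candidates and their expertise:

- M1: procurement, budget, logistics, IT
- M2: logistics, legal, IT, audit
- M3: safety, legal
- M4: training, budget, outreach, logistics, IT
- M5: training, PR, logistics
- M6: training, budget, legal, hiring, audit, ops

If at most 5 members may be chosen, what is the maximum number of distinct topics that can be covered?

Choosing M1, M3, M4, M5, M6 covers {training, procurement, PR, safety, budget, outreach, logistics, legal, hiring, IT, audit, ops} — 12 topics.
That is all 12 topics.

12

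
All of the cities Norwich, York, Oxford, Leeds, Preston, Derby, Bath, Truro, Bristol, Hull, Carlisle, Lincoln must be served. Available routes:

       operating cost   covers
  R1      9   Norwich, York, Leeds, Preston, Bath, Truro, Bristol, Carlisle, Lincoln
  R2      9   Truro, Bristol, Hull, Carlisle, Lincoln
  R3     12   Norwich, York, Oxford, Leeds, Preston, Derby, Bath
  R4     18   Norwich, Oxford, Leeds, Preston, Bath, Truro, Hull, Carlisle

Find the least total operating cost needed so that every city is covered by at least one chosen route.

21

R2, R3 cover every city at operating cost 9 + 12 = 21.
Any cover uses at least 2 routes; among all covering selections none totals below 21.
Greedy by coverage-per-operating cost would pick R1, R3, R2 for 30 — worse than the optimum 21.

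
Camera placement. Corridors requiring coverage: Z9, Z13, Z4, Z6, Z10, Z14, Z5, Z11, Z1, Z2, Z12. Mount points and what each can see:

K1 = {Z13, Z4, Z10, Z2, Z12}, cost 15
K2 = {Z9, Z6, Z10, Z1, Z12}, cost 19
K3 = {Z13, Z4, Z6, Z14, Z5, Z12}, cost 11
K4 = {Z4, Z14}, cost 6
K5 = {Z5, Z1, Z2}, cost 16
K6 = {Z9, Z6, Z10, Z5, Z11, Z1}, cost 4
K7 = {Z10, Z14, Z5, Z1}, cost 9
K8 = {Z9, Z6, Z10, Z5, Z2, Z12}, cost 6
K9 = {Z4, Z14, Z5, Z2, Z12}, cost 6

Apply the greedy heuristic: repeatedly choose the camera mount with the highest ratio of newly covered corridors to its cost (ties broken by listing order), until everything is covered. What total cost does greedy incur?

21

Pick 1: K6 adds 6 new (Z9, Z6, Z10, Z5, Z11, Z1) at cost 4 (ratio 6/4).
Pick 2: K9 adds 4 new (Z4, Z14, Z2, Z12) at cost 6 (ratio 4/6).
Pick 3: K3 adds 1 new (Z13) at cost 11 (ratio 1/11).
Greedy total cost: 4 + 6 + 11 = 21.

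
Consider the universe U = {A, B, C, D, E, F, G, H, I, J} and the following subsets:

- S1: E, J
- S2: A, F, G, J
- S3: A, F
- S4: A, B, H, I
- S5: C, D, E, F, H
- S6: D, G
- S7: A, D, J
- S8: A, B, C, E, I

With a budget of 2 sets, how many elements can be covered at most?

Choosing S2, S5 covers {A, C, D, E, F, G, H, J} — 8 elements.
No choice of 2 sets does better; here B, I are left uncovered.

8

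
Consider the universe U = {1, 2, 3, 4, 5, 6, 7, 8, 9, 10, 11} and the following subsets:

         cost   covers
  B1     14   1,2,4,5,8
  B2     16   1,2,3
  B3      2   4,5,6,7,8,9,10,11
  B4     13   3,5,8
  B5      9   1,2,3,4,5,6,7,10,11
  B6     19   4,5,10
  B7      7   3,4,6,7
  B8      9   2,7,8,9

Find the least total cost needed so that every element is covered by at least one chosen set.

11

B3, B5 cover every element at cost 2 + 9 = 11.
Any cover uses at least 2 sets; among all covering selections none totals below 11.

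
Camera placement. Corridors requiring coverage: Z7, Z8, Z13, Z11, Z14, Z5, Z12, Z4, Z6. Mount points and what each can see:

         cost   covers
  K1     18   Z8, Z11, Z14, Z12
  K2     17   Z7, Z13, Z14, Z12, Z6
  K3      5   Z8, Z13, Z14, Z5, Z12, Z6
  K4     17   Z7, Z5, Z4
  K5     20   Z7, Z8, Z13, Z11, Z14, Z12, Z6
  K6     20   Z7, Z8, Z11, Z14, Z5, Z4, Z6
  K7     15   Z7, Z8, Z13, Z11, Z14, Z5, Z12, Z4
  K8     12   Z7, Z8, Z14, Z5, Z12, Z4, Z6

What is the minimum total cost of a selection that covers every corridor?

20

K3, K7 cover every corridor at cost 5 + 15 = 20.
Any cover uses at least 2 camera mounts; among all covering selections none totals below 20.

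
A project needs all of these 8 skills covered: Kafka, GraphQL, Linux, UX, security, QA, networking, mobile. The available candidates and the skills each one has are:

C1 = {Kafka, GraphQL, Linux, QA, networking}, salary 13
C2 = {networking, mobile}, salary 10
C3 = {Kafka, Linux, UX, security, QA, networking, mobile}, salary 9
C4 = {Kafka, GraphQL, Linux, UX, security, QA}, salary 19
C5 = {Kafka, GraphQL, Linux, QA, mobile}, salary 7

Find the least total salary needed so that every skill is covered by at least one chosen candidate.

16

C3, C5 cover every skill at salary 9 + 7 = 16.
Any cover uses at least 2 candidates; among all covering selections none totals below 16.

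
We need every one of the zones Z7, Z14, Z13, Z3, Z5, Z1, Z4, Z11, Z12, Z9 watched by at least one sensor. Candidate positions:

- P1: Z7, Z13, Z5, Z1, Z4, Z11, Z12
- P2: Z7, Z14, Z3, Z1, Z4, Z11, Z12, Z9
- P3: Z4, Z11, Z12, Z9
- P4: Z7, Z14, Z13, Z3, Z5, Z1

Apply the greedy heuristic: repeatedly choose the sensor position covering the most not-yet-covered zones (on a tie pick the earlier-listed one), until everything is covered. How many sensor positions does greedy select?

2

Pick 1: P2 covers 8 new zones (Z7, Z14, Z3, Z1, Z4, Z11, Z12, Z9).
Pick 2: P1 covers 2 new zones (Z13, Z5).
Greedy uses 2 sensor positions.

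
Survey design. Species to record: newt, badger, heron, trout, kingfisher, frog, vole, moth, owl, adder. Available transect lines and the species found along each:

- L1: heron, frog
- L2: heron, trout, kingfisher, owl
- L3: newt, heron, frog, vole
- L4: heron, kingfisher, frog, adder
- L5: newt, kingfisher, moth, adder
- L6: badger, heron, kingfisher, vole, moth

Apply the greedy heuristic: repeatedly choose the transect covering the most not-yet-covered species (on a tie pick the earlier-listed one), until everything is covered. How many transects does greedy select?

Pick 1: L6 covers 5 new species (badger, heron, kingfisher, vole, moth).
Pick 2: L2 covers 2 new species (trout, owl).
Pick 3: L3 covers 2 new species (newt, frog).
Pick 4: L4 covers 1 new species (adder).
Greedy uses 4 transects.

4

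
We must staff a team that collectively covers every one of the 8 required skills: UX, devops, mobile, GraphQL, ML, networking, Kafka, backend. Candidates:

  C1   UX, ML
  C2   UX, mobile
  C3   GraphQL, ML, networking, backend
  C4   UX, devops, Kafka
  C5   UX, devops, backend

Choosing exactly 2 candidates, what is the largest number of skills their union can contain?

7

Choosing C3, C4 covers {UX, devops, GraphQL, ML, networking, Kafka, backend} — 7 skills.
No choice of 2 candidates does better; here mobile is left uncovered.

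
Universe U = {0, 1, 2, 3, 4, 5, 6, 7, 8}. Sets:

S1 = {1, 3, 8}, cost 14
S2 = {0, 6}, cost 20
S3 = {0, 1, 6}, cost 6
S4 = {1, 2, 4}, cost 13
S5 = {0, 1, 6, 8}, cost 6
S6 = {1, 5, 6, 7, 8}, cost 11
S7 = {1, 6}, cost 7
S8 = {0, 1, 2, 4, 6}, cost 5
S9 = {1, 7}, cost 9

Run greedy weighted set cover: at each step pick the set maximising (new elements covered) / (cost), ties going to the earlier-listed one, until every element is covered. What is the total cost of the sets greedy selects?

30

Pick 1: S8 adds 5 new (0, 1, 2, 4, 6) at cost 5 (ratio 5/5).
Pick 2: S6 adds 3 new (5, 7, 8) at cost 11 (ratio 3/11).
Pick 3: S1 adds 1 new (3) at cost 14 (ratio 1/14).
Greedy total cost: 5 + 11 + 14 = 30.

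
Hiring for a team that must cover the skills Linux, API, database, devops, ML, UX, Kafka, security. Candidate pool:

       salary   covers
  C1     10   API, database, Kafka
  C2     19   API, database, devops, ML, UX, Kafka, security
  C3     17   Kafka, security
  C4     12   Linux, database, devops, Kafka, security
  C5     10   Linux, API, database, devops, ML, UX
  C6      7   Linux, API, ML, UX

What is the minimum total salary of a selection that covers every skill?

19

C4, C6 cover every skill at salary 12 + 7 = 19.
Any cover uses at least 2 candidates; among all covering selections none totals below 19.
Greedy by coverage-per-salary would pick C5, C4 for 22 — worse than the optimum 19.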